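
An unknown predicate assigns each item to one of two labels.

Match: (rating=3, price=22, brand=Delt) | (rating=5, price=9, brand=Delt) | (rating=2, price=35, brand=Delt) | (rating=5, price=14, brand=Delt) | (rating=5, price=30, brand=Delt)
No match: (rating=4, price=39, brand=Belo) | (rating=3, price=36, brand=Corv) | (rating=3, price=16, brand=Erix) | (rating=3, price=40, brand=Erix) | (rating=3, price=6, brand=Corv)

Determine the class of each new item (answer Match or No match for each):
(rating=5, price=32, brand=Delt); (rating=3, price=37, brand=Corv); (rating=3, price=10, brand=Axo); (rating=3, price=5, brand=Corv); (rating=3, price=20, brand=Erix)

The rule appears to be: brand is Delt.

Match, No match, No match, No match, No match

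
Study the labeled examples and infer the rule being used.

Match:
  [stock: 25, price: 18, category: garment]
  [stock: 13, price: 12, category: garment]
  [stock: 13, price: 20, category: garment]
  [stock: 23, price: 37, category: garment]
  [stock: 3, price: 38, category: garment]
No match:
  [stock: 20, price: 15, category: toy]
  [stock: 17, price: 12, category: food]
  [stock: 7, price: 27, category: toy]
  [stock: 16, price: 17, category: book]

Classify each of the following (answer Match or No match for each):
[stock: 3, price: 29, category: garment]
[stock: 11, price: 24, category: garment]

Comparing the two groups points to one rule — category is garment.
Match: [stock: 3, price: 29, category: garment], since category is garment. Match: [stock: 11, price: 24, category: garment], since category is garment.

Match, Match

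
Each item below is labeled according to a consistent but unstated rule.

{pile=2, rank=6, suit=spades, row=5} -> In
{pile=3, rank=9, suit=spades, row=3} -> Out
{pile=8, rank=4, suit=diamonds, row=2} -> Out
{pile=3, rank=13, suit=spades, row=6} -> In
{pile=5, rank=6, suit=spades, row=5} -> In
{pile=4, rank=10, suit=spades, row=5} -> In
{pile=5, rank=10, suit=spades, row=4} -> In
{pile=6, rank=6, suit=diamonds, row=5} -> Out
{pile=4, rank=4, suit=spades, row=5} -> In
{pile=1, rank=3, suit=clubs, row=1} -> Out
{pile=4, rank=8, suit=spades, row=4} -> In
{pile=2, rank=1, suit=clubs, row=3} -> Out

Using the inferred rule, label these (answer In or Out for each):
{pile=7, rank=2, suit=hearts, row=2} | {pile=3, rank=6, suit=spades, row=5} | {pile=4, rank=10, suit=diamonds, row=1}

Out, In, Out

The pattern is that an item is 'In' exactly when: suit is spades AND row ≥ 4.
{pile=7, rank=2, suit=hearts, row=2} — suit is hearts, row = 2, hence Out.
{pile=3, rank=6, suit=spades, row=5} — suit is spades, row = 5, hence In.
{pile=4, rank=10, suit=diamonds, row=1} — suit is diamonds, row = 1, hence Out.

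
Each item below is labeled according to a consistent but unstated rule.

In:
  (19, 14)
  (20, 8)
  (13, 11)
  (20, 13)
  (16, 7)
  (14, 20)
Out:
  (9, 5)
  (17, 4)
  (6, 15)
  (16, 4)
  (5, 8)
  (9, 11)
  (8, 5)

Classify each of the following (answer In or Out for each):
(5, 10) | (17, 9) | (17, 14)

'In' ⟺ sum ≥ 23.
(5, 10) → 5+10 = 15 → Out. (17, 9) → 17+9 = 26 → In. (17, 14) → 17+14 = 31 → In.

Out, In, In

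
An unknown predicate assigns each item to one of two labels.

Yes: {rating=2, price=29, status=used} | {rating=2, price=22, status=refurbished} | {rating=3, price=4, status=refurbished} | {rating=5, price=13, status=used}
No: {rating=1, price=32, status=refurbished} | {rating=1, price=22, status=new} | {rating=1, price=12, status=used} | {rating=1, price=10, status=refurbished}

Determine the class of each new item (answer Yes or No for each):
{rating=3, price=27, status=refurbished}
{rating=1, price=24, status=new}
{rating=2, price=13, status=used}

One predicate separates the groups cleanly: rating ≥ 2.
Yes: {rating=3, price=27, status=refurbished}, since rating = 3. No: {rating=1, price=24, status=new}, since rating = 1. Yes: {rating=2, price=13, status=used}, since rating = 2.

Yes, No, Yes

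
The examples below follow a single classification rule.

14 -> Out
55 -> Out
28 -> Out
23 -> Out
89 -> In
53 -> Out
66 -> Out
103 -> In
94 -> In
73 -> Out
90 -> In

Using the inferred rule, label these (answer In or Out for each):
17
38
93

All 'In' examples share one property — at least 89 — and every 'Out' example lacks it.
17 — 17 < 89, hence Out. 38 — 38 < 89, hence Out. 93 — 93 ≥ 89, hence In.

Out, Out, In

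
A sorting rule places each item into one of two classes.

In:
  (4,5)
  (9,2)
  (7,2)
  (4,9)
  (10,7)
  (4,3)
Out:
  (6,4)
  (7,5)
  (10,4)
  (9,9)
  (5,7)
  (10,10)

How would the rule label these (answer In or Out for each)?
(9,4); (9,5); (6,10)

In, Out, Out

Every 'In' example satisfies: sum is odd. None of the 'Out' examples do.
(9,4): In (9+4 = 13).
(9,5): Out (9+5 = 14).
(6,10): Out (6+10 = 16).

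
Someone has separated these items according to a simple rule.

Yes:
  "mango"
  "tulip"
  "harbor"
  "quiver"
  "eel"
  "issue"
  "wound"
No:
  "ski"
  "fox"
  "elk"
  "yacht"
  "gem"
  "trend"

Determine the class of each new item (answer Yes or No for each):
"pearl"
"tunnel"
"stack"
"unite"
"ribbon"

The classifier is using: has ≥ 2 vowels.
"pearl" → 2 vowels → Yes. "tunnel" → 2 vowels → Yes. "stack" → 1 vowel → No. "unite" → 3 vowels → Yes. "ribbon" → 2 vowels → Yes.

Yes, Yes, No, Yes, Yes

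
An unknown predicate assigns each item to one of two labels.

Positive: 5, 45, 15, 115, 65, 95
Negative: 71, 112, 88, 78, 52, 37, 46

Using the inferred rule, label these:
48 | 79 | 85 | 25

Negative, Negative, Positive, Positive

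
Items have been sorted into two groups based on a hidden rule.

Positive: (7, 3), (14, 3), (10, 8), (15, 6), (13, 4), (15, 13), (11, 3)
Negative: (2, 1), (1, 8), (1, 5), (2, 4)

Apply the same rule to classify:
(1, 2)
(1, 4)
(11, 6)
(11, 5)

The rule appears to be: sum ≥ 10.

Negative, Negative, Positive, Positive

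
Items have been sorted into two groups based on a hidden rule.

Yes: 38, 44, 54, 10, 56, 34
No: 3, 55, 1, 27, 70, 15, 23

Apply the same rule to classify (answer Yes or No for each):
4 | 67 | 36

Rule: even AND at most 56. This holds for each 'Yes' example and fails for each 'No' one.
4 → 4 is even, 4 ≤ 56 → Yes.
67 → 67 is odd, 67 > 56 → No.
36 → 36 is even, 36 ≤ 56 → Yes.

Yes, No, Yes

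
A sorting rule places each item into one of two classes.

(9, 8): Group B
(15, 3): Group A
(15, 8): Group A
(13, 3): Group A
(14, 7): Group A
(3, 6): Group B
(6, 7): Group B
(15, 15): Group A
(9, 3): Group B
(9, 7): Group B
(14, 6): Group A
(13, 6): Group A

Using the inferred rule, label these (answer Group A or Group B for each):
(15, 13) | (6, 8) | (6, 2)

Group A, Group B, Group B

A rule that fits every label: first ≥ 13 — true of each 'Group A' example, false of each 'Group B' one.
(15, 13): first 15, passes → Group A. (6, 8): first 6, doesn't qualify → Group B. (6, 2): first 6, doesn't qualify → Group B.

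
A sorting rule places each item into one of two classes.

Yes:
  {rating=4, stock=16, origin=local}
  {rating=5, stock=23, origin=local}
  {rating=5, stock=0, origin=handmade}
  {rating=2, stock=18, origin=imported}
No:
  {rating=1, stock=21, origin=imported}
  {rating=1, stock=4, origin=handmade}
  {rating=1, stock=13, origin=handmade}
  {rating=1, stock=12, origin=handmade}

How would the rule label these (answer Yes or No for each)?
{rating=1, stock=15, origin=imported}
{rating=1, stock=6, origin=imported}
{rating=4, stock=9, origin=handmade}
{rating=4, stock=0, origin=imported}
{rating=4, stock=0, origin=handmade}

No, No, Yes, Yes, Yes

The classifier is using: rating ≥ 2.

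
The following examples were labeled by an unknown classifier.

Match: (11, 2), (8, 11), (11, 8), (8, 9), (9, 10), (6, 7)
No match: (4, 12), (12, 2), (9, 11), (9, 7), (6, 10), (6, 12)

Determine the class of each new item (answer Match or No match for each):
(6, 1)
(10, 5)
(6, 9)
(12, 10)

The common property of the 'Match' items is: sum is odd. No 'No match' item has it.
(6, 1): 6+1 = 7 — matches, so Match.
(10, 5): 10+5 = 15 — matches, so Match.
(6, 9): 6+9 = 15 — matches, so Match.
(12, 10): 12+10 = 22 — does not satisfy this, so No match.

Match, Match, Match, No match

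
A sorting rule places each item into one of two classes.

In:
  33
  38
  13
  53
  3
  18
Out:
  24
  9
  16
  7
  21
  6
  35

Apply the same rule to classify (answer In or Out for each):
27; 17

Out, Out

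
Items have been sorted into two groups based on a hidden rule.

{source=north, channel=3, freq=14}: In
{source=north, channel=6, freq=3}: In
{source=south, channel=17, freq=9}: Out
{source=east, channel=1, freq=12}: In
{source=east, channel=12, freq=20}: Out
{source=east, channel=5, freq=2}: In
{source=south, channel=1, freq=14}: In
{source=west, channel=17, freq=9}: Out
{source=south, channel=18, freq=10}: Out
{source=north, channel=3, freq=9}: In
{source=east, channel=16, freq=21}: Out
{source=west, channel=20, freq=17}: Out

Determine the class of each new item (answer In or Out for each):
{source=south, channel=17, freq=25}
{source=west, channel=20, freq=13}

Out, Out

The simplest hypothesis consistent with all the labels is: channel ≤ 6.
{source=south, channel=17, freq=25} → channel = 17 → Out. {source=west, channel=20, freq=13} → channel = 20 → Out.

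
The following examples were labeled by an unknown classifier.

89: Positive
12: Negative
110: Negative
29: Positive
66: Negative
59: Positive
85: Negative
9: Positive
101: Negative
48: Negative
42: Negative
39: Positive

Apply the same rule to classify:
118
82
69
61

Negative, Negative, Positive, Negative

'Positive' ⟺ ends in digit 9.
118: last digit 8, lacks this property → Negative. 82: last digit 2, lacks this property → Negative. 69: last digit 9, satisfies this → Positive. 61: last digit 1, lacks this property → Negative.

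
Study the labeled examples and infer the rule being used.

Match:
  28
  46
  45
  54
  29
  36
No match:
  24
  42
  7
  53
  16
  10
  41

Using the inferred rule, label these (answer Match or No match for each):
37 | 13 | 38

Match, No match, Match

Every 'Match' example satisfies: digit sum ≥ 9. None of the 'No match' examples do.
37: digit sum 3+7 = 10, has this property → Match. 13: digit sum 1+3 = 4, does not fit → No match. 38: digit sum 3+8 = 11, has this property → Match.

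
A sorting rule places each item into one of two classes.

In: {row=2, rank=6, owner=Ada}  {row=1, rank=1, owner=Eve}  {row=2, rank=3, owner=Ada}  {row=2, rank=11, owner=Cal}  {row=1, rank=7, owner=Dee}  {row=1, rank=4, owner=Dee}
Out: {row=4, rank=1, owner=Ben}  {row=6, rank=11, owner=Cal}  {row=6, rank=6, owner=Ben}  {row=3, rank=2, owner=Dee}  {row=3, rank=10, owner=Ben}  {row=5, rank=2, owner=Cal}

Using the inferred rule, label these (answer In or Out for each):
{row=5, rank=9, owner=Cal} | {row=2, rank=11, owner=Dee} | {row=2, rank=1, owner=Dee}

One predicate separates the groups cleanly: row ≤ 2.
Out: {row=5, rank=9, owner=Cal}, since row = 5. In: {row=2, rank=11, owner=Dee}, since row = 2. In: {row=2, rank=1, owner=Dee}, since row = 2.

Out, In, In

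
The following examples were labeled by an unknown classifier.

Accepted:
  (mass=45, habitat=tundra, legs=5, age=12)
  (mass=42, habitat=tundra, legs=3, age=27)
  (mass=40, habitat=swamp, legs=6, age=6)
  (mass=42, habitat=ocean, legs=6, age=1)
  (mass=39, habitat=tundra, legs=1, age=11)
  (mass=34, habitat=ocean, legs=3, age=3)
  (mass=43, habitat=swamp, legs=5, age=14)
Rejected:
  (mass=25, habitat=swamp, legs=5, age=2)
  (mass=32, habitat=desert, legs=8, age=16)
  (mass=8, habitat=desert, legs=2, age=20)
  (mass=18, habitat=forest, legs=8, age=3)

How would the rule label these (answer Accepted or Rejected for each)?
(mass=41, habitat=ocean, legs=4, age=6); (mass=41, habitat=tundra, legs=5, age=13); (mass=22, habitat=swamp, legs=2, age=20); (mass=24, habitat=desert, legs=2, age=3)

Accepted, Accepted, Rejected, Rejected

Rule: mass ≥ 34. This holds for each 'Accepted' example and fails for each 'Rejected' one.
(mass=41, habitat=ocean, legs=4, age=6) — mass = 41, hence Accepted.
(mass=41, habitat=tundra, legs=5, age=13) — mass = 41, hence Accepted.
(mass=22, habitat=swamp, legs=2, age=20) — mass = 22, hence Rejected.
(mass=24, habitat=desert, legs=2, age=3) — mass = 24, hence Rejected.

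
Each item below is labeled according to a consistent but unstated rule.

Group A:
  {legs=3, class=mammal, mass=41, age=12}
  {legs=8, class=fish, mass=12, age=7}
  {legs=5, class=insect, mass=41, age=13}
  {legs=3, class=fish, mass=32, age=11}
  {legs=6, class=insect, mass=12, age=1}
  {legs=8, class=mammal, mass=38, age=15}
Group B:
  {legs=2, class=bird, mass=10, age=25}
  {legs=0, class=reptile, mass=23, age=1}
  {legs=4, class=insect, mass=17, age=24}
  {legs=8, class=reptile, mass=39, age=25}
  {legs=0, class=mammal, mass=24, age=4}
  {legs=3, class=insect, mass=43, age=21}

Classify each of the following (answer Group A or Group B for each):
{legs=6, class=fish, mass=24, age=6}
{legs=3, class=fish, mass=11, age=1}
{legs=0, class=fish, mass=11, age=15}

Group A, Group A, Group B

A rule that fits every label: age ≤ 15 AND legs ≥ 2 — true of each 'Group A' example, false of each 'Group B' one.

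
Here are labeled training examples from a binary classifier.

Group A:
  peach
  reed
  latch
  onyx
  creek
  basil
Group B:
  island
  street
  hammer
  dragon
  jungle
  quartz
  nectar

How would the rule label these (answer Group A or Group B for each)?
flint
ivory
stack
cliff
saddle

Group A, Group A, Group A, Group A, Group B

The rule appears to be: length ≤ 5.
Group A: flint, since length 5. Group A: ivory, since length 5. Group A: stack, since length 5. Group A: cliff, since length 5. Group B: saddle, since length 6.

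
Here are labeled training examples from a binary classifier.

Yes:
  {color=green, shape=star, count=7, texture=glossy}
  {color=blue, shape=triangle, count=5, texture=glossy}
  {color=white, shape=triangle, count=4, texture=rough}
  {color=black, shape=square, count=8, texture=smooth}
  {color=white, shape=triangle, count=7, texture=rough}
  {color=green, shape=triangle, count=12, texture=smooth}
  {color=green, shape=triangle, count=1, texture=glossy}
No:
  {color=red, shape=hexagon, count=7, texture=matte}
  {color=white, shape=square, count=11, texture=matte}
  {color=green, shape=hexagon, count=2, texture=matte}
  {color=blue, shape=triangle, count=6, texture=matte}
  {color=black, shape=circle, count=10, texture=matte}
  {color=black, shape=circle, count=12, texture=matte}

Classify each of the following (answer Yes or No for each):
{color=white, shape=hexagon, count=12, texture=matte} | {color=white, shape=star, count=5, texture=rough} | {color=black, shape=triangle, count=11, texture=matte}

A rule that fits every label: texture is not matte — true of each 'Yes' example, false of each 'No' one.
{color=white, shape=hexagon, count=12, texture=matte} → texture is matte → No.
{color=white, shape=star, count=5, texture=rough} → texture is rough → Yes.
{color=black, shape=triangle, count=11, texture=matte} → texture is matte → No.

No, Yes, No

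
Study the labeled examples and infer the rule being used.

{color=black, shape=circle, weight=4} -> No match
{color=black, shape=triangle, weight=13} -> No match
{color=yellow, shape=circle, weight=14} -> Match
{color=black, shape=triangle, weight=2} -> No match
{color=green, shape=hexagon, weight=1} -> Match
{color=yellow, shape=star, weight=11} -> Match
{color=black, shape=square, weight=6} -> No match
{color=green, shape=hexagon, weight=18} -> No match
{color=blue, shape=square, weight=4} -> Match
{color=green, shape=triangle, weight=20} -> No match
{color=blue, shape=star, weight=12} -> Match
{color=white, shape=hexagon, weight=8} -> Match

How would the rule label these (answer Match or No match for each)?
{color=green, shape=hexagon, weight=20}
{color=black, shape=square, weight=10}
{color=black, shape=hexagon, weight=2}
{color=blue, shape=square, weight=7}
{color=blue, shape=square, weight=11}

No match, No match, No match, Match, Match

The classifier is using: color is not black AND weight ≤ 14.
{color=green, shape=hexagon, weight=20} — color is green, weight = 20, hence No match.
{color=black, shape=square, weight=10} — color is black, weight = 10, hence No match.
{color=black, shape=hexagon, weight=2} — color is black, weight = 2, hence No match.
{color=blue, shape=square, weight=7} — color is blue, weight = 7, hence Match.
{color=blue, shape=square, weight=11} — color is blue, weight = 11, hence Match.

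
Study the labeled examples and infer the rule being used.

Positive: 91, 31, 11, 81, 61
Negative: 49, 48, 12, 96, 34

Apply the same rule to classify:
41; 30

Positive, Negative

Comparing the two groups points to one rule — ends in digit 1.
41: last digit 1, checks out → Positive.
30: last digit 0, does not satisfy this → Negative.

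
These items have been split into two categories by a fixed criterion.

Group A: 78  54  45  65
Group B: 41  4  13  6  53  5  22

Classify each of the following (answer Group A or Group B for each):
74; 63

Group A, Group A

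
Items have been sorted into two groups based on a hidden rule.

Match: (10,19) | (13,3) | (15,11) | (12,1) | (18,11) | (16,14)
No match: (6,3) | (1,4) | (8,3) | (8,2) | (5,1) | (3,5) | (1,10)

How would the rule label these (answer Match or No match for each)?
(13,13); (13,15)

Match, Match

Every 'Match' example satisfies: sum ≥ 13. None of the 'No match' examples do.
(13,13) → 13+13 = 26 → Match.
(13,15) → 13+15 = 28 → Match.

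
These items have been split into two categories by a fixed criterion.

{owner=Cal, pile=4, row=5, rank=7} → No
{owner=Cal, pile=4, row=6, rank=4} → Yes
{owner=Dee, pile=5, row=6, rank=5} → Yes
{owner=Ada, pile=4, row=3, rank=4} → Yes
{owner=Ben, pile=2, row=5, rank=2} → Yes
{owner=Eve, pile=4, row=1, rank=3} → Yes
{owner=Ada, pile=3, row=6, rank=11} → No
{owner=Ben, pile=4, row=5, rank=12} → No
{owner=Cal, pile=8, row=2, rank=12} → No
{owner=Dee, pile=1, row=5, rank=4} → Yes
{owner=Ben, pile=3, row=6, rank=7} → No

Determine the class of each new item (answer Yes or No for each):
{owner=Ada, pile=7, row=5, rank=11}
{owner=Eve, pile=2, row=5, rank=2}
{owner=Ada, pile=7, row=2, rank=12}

'Yes' ⟺ rank ≤ 5.
{owner=Ada, pile=7, row=5, rank=11}: rank = 11, does not satisfy this → No. {owner=Eve, pile=2, row=5, rank=2}: rank = 2, satisfies this → Yes. {owner=Ada, pile=7, row=2, rank=12}: rank = 12, does not satisfy this → No.

No, Yes, No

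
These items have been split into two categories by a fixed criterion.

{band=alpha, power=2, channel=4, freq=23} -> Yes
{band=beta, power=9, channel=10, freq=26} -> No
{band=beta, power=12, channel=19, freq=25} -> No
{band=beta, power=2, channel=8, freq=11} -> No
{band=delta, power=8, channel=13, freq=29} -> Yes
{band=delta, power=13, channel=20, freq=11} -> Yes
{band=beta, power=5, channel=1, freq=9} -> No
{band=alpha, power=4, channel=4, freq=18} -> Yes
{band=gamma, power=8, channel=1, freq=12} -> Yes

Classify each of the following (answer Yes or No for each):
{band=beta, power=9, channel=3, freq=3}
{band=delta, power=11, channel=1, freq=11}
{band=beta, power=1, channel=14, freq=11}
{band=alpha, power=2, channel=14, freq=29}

'Yes' ⟺ band is not beta.

No, Yes, No, Yes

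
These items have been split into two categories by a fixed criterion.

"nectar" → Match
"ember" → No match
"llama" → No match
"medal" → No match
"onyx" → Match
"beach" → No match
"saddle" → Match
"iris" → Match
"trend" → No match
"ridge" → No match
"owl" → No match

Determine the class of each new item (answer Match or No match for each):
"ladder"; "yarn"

Match, Match

The rule appears to be: even length.
Match: "ladder", since length 6.
Match: "yarn", since length 4.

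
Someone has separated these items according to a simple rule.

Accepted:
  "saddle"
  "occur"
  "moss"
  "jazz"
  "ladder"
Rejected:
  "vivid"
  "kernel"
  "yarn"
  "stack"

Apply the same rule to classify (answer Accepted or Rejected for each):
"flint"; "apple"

Rejected, Accepted

The simplest hypothesis consistent with all the labels is: has a double letter.
"flint": no doubled letter, lacks this property → Rejected. "apple": 'pp' doubled, passes → Accepted.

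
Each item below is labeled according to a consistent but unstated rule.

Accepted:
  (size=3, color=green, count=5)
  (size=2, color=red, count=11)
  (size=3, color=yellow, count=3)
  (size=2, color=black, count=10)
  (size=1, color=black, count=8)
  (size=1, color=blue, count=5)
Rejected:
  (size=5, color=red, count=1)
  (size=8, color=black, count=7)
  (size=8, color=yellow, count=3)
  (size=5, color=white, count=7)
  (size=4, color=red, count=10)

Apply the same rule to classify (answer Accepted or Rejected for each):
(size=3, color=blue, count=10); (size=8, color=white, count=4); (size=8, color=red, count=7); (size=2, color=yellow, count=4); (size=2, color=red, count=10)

Accepted, Rejected, Rejected, Accepted, Accepted

The pattern is that an item is 'Accepted' exactly when: size ≤ 3.
(size=3, color=blue, count=10): size = 3 — fits, so Accepted.
(size=8, color=white, count=4): size = 8 — does not fit, so Rejected.
(size=8, color=red, count=7): size = 8 — does not fit, so Rejected.
(size=2, color=yellow, count=4): size = 2 — fits, so Accepted.
(size=2, color=red, count=10): size = 2 — fits, so Accepted.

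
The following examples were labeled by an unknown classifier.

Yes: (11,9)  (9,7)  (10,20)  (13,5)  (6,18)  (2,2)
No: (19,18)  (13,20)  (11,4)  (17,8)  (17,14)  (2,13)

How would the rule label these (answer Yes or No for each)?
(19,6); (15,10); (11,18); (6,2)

No, No, No, Yes

The simplest hypothesis consistent with all the labels is: sum is even.
(19,6): No (19+6 = 25). (15,10): No (15+10 = 25). (11,18): No (11+18 = 29). (6,2): Yes (6+2 = 8).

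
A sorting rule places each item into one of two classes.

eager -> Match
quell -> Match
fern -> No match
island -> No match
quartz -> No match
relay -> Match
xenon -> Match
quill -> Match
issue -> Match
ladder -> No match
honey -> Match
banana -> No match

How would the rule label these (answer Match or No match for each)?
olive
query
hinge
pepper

Match, Match, Match, No match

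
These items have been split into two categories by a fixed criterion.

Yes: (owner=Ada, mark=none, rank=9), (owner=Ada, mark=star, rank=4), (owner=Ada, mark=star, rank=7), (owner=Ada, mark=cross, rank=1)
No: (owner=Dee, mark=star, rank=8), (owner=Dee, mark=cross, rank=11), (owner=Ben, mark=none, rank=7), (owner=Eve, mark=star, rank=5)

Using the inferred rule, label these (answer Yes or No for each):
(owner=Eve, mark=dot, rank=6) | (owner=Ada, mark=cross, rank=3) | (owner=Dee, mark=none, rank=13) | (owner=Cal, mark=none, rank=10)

The rule appears to be: owner is Ada.

No, Yes, No, No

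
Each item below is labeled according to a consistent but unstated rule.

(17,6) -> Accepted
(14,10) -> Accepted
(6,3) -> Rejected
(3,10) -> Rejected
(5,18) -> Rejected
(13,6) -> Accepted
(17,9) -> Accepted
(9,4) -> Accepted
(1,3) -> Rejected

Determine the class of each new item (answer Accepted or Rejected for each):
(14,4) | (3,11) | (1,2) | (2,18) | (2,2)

Accepted, Rejected, Rejected, Rejected, Rejected

The simplest hypothesis consistent with all the labels is: first ≥ 9.
(14,4): first 14 — matches, so Accepted. (3,11): first 3 — doesn't qualify, so Rejected. (1,2): first 1 — doesn't qualify, so Rejected. (2,18): first 2 — doesn't qualify, so Rejected. (2,2): first 2 — doesn't qualify, so Rejected.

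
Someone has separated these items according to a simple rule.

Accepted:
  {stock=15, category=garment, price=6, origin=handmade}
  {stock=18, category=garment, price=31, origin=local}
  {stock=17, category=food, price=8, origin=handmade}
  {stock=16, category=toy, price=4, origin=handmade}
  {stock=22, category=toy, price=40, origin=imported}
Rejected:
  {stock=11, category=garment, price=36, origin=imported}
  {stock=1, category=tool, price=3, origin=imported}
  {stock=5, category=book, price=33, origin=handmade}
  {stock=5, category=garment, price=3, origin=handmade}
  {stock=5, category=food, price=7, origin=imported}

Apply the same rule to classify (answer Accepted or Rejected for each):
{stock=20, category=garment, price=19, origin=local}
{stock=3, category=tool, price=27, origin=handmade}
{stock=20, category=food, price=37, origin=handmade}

Accepted, Rejected, Accepted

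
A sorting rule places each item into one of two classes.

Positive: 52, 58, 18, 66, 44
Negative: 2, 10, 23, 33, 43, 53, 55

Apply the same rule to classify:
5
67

All 'Positive' examples share one property — even AND at least 18 — and every 'Negative' example lacks it.
5 — 5 is odd, 5 < 18, hence Negative.
67 — 67 is odd, 67 ≥ 18, hence Negative.

Negative, Negative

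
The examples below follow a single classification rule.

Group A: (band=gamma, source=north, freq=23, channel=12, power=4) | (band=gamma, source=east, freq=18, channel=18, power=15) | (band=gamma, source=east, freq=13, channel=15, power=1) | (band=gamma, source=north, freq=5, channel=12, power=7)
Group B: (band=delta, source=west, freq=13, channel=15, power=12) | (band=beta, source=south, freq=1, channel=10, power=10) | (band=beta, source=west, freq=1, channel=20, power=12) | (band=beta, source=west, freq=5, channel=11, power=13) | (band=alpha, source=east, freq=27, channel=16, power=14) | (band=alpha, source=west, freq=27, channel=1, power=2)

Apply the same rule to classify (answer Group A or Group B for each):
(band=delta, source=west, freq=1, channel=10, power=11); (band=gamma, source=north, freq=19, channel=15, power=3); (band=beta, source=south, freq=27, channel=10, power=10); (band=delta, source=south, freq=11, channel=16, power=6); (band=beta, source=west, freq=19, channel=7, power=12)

The classifier is using: band is gamma.
(band=delta, source=west, freq=1, channel=10, power=11): band is delta — does not satisfy this, so Group B. (band=gamma, source=north, freq=19, channel=15, power=3): band is gamma — satisfies this, so Group A. (band=beta, source=south, freq=27, channel=10, power=10): band is beta — does not satisfy this, so Group B. (band=delta, source=south, freq=11, channel=16, power=6): band is delta — does not satisfy this, so Group B. (band=beta, source=west, freq=19, channel=7, power=12): band is beta — does not satisfy this, so Group B.

Group B, Group A, Group B, Group B, Group B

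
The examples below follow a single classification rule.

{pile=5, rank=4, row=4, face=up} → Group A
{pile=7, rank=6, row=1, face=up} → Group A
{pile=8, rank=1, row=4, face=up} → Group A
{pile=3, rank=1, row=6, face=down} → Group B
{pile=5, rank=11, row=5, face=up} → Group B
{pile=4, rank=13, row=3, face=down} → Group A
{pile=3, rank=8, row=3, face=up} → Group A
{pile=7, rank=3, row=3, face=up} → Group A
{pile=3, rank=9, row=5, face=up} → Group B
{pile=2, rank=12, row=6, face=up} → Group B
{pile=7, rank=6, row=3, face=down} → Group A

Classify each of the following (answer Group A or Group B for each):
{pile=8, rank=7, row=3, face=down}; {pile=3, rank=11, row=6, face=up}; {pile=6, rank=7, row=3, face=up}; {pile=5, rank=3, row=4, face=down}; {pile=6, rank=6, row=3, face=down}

A rule that fits every label: row ≤ 4 — true of each 'Group A' example, false of each 'Group B' one.
Group A: {pile=8, rank=7, row=3, face=down}, since row = 3. Group B: {pile=3, rank=11, row=6, face=up}, since row = 6. Group A: {pile=6, rank=7, row=3, face=up}, since row = 3. Group A: {pile=5, rank=3, row=4, face=down}, since row = 4. Group A: {pile=6, rank=6, row=3, face=down}, since row = 3.

Group A, Group B, Group A, Group A, Group A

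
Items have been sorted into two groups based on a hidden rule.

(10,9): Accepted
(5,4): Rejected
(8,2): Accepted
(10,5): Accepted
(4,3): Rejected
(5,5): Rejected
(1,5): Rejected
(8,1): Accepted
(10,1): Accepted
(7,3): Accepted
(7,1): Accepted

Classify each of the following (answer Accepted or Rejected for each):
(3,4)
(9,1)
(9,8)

Rejected, Accepted, Accepted

The simplest hypothesis consistent with all the labels is: first ≥ 7.
(3,4) → first 3 → Rejected.
(9,1) → first 9 → Accepted.
(9,8) → first 9 → Accepted.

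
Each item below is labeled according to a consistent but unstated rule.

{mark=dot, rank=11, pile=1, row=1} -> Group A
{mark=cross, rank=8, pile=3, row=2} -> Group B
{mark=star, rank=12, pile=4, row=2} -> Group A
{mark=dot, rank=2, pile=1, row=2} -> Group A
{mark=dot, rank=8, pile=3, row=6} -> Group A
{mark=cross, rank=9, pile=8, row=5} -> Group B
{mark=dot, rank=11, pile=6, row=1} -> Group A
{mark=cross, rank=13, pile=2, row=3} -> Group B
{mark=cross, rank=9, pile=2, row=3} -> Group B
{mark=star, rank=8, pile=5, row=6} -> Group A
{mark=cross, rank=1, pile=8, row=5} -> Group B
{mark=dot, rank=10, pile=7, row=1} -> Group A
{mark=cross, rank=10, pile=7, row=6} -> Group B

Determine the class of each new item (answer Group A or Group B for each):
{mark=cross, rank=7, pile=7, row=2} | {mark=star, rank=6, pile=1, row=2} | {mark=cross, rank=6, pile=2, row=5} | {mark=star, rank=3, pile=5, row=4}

Group B, Group A, Group B, Group A

The distinguishing property — mark is not cross — holds for all the 'Group A' cases and none of the 'Group B' cases.
{mark=cross, rank=7, pile=7, row=2}: Group B (mark is cross).
{mark=star, rank=6, pile=1, row=2}: Group A (mark is star).
{mark=cross, rank=6, pile=2, row=5}: Group B (mark is cross).
{mark=star, rank=3, pile=5, row=4}: Group A (mark is star).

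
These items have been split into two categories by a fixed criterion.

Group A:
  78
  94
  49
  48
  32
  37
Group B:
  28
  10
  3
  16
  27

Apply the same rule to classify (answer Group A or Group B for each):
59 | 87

Group A, Group A

The common property of the 'Group A' items is: at least 32. No 'Group B' item has it.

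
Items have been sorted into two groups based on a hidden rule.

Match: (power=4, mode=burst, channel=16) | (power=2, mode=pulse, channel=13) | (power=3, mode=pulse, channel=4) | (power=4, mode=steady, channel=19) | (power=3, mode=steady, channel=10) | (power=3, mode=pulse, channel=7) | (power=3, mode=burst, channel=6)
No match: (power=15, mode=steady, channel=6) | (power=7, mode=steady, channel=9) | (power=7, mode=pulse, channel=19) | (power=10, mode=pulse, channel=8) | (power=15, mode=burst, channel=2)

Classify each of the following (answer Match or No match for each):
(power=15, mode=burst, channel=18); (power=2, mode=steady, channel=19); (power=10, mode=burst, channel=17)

No match, Match, No match

Rule: power ≤ 4. This holds for each 'Match' example and fails for each 'No match' one.
(power=15, mode=burst, channel=18) — power = 15, hence No match. (power=2, mode=steady, channel=19) — power = 2, hence Match. (power=10, mode=burst, channel=17) — power = 10, hence No match.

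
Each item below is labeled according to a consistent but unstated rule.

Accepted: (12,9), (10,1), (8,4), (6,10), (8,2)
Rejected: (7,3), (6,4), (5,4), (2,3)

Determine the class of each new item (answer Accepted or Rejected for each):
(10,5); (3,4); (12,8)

Accepted, Rejected, Accepted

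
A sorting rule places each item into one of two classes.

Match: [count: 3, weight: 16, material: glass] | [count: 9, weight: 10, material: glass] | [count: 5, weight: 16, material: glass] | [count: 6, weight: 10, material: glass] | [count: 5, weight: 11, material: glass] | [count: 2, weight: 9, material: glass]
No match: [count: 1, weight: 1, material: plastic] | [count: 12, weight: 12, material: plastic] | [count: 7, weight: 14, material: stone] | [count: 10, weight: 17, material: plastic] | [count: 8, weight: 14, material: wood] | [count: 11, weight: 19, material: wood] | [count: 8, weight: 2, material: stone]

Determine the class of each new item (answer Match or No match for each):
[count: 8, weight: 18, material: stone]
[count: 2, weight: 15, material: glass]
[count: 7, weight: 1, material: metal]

No match, Match, No match

'Match' ⟺ material is glass.
[count: 8, weight: 18, material: stone]: material is stone — doesn't match, so No match.
[count: 2, weight: 15, material: glass]: material is glass — checks out, so Match.
[count: 7, weight: 1, material: metal]: material is metal — doesn't match, so No match.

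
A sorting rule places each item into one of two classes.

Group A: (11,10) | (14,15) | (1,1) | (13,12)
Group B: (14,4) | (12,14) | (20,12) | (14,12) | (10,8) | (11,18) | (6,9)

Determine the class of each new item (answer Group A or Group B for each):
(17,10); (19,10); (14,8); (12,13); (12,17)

The rule appears to be: |first − second| ≤ 1.

Group B, Group B, Group B, Group A, Group B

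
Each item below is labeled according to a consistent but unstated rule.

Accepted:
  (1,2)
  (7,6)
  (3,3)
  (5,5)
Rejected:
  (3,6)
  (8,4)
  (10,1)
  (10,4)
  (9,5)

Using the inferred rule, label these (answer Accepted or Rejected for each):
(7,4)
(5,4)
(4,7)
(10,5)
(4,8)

All 'Accepted' examples share one property — |first − second| ≤ 1 — and every 'Rejected' example lacks it.

Rejected, Accepted, Rejected, Rejected, Rejected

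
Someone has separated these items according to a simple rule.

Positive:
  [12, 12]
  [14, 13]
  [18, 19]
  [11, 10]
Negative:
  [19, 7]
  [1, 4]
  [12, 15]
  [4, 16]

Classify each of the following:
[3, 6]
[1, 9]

Negative, Negative

All 'Positive' examples share one property — |first − second| ≤ 1 — and every 'Negative' example lacks it.
[3, 6] → |3−6| = 3 → Negative.
[1, 9] → |1−9| = 8 → Negative.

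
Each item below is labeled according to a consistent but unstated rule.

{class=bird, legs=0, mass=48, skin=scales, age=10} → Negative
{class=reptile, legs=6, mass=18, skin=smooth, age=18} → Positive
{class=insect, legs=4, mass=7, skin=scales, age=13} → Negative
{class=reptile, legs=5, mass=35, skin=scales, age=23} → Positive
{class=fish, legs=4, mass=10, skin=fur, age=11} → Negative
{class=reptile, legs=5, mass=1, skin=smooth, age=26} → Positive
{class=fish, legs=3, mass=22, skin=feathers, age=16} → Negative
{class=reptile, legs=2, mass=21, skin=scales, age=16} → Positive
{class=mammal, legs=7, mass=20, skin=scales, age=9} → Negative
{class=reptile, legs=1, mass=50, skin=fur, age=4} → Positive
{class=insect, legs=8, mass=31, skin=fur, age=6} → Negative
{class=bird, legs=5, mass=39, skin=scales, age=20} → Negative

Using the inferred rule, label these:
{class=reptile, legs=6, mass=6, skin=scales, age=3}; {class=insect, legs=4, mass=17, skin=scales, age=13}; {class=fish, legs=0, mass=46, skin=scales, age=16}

A rule that fits every label: class is reptile — true of each 'Positive' example, false of each 'Negative' one.
{class=reptile, legs=6, mass=6, skin=scales, age=3}: Positive (class is reptile).
{class=insect, legs=4, mass=17, skin=scales, age=13}: Negative (class is insect).
{class=fish, legs=0, mass=46, skin=scales, age=16}: Negative (class is fish).

Positive, Negative, Negative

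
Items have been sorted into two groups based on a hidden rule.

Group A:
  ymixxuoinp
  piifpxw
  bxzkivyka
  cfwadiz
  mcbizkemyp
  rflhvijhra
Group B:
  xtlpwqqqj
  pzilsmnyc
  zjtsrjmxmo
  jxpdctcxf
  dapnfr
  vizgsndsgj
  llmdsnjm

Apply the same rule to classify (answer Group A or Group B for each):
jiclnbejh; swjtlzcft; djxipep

The common property of the 'Group A' items is: has ≥ 2 vowels. No 'Group B' item has it.
jiclnbejh: 2 vowels, satisfies this → Group A. swjtlzcft: 0 vowels, fails the rule → Group B. djxipep: 2 vowels, satisfies this → Group A.

Group A, Group B, Group A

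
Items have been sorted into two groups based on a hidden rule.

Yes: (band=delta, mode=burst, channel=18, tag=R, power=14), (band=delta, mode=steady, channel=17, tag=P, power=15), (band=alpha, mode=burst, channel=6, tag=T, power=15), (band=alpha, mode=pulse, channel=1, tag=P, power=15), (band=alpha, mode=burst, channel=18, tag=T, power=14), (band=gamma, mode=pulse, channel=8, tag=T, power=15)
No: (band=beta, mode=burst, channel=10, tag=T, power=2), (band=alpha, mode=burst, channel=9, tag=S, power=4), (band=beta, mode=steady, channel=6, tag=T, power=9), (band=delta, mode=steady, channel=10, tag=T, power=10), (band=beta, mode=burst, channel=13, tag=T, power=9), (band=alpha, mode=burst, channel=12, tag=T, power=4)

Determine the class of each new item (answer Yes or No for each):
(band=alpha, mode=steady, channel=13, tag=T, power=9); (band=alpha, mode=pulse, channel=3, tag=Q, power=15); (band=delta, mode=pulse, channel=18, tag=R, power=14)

No, Yes, Yes

The simplest hypothesis consistent with all the labels is: power ≥ 14.
(band=alpha, mode=steady, channel=13, tag=T, power=9): No (power = 9).
(band=alpha, mode=pulse, channel=3, tag=Q, power=15): Yes (power = 15).
(band=delta, mode=pulse, channel=18, tag=R, power=14): Yes (power = 14).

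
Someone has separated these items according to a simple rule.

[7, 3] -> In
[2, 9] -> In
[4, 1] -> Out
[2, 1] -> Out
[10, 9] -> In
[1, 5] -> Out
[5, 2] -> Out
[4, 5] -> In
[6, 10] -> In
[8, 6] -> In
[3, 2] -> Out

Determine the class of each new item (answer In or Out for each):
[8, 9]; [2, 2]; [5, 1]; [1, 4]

'In' ⟺ sum ≥ 9.
[8, 9]: 8+9 = 17 — has this property, so In. [2, 2]: 2+2 = 4 — fails the rule, so Out. [5, 1]: 5+1 = 6 — fails the rule, so Out. [1, 4]: 1+4 = 5 — fails the rule, so Out.

In, Out, Out, Out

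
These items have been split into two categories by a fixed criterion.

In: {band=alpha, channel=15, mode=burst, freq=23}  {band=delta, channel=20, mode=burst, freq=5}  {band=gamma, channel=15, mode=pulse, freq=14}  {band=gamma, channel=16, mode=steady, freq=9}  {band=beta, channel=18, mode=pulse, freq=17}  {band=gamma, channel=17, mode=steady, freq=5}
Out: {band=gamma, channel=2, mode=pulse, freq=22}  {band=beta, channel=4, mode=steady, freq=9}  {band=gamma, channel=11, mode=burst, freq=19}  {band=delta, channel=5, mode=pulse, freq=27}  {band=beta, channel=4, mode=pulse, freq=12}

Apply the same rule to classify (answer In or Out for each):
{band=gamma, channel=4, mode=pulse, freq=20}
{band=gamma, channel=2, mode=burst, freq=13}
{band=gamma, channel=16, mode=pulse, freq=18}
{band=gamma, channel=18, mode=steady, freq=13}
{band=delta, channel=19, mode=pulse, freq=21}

'In' ⟺ channel ≥ 15.
Out: {band=gamma, channel=4, mode=pulse, freq=20}, since channel = 4. Out: {band=gamma, channel=2, mode=burst, freq=13}, since channel = 2. In: {band=gamma, channel=16, mode=pulse, freq=18}, since channel = 16. In: {band=gamma, channel=18, mode=steady, freq=13}, since channel = 18. In: {band=delta, channel=19, mode=pulse, freq=21}, since channel = 19.

Out, Out, In, In, In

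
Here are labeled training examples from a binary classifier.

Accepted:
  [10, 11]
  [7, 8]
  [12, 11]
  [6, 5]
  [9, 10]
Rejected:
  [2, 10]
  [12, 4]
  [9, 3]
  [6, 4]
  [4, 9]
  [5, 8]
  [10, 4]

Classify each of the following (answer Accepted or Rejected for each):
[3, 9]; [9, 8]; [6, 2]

Rejected, Accepted, Rejected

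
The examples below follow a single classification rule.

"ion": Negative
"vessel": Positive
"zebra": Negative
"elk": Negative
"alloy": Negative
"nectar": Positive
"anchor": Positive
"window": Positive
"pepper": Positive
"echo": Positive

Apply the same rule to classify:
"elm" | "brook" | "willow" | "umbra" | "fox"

One predicate separates the groups cleanly: even length.
"elm": length 3, does not fit → Negative. "brook": length 5, does not fit → Negative. "willow": length 6, passes → Positive. "umbra": length 5, does not fit → Negative. "fox": length 3, does not fit → Negative.

Negative, Negative, Positive, Negative, Negative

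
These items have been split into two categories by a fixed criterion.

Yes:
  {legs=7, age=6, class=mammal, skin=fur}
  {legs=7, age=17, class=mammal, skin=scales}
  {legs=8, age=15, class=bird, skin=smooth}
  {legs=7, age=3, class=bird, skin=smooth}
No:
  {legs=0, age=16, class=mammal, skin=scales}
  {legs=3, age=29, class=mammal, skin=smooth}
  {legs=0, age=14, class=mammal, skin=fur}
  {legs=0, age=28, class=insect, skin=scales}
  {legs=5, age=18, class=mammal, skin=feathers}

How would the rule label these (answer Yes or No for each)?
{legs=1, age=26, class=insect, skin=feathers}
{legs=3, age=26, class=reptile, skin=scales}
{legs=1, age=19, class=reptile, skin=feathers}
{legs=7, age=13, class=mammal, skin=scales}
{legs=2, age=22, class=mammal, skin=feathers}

No, No, No, Yes, No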